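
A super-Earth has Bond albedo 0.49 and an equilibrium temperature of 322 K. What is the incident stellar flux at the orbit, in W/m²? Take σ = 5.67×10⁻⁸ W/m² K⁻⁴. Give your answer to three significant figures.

From S(1−α)/4 = σT⁴: S = 4σT⁴/(1−α).
The emitted flux is σT⁴ = 609.5 W/m².
So S = 4×609.5/(1−0.49) = 4781 W/m².

4780 W/m²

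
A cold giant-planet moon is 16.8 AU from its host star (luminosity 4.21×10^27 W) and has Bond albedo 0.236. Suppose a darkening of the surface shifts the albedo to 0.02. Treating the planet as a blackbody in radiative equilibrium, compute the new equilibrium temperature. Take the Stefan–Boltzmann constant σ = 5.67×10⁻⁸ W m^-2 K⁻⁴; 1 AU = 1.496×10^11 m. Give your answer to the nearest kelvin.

Orbital distance: d = 16.8 AU = 2.513×10^12 m.
Spreading L over a sphere of radius d: S = 4.21×10^27/(4π·2.51×10^12²) = 53.04 W m^-2.
T₂ = [S(1−α₂)/(4σ)]^(1/4) = [53.04·0.98/(4σ)]^(1/4) = 123.0 K.

123 K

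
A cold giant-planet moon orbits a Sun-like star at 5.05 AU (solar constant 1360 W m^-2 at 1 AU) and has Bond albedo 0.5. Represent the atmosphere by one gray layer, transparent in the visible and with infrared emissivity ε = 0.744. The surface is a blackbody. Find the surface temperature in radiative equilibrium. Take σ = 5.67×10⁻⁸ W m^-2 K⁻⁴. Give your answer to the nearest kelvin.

117 kelvin

Irradiance scales as 1/d², so S = 1360 W m^-2 × (1/5.05)² = 53.33 W m^-2.
The planet radiates to space at T_e = [S(1−α)/(4σ)]^(1/4) = 104.1 K.
Surface balance with a leaky layer gives σT_s⁴ = σT_e⁴·2/(2−ε), so T_s = T_e·[2/(2−0.744)]^(1/4) = 117.0 K.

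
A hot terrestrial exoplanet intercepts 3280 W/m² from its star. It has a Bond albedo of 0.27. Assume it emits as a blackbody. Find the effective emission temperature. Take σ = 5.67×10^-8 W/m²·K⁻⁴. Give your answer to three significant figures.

The planet absorbs (1−α)S over its disc πR² and re-emits over 4πR², so the mean absorbed flux is (1−0.27)·3280/4 = 598.6 W/m².
Balancing against σT⁴: T = (598.6/5.67×10⁻⁸)^(1/4) = 320.5 K.

321 kelvin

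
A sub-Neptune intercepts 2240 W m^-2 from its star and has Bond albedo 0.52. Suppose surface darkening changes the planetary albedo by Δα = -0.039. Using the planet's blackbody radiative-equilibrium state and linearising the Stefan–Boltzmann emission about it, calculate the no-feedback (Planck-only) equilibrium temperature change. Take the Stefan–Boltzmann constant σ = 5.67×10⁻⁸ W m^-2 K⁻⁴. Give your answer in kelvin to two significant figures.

The baseline emission temperature is T_e = 262.4 K.
TOA radiative forcing: ΔF = −S·Δα/4 = −2240·(-0.039)/4 = 21.84 W m^-2.
Linearising σT⁴ gives d(σT⁴)/dT = 4σT_e³ = 4.098 W m^-2 per K.
So ΔT₀ = 21.84/4.098 = 5.33 K.

5.3 K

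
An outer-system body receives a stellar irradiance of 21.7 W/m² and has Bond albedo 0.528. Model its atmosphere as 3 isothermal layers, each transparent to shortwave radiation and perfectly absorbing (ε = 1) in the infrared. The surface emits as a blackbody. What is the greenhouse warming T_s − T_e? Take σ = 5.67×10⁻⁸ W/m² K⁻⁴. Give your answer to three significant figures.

34.0 kelvin

Top-of-atmosphere balance: σT_e⁴ = S(1−α)/4 = 2.561 W/m² → T_e = 81.98 K.
Surface: T_s = (4)^¼·T_e = 115.9 K.
Warming: T_s − T_e = 33.96 K.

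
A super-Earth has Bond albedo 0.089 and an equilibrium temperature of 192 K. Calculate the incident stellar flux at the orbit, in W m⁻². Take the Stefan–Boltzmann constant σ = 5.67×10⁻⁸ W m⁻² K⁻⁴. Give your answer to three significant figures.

338 W m⁻²

From S(1−α)/4 = σT⁴: S = 4σT⁴/(1−α).
The emitted flux is σT⁴ = 77.05 W m⁻².
S = 4·77.05/0.911 = 338.3 W m⁻².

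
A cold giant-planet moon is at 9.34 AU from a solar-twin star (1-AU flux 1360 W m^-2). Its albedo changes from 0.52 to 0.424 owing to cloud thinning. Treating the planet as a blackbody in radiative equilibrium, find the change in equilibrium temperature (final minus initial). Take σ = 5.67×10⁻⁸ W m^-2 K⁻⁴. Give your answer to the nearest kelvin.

4 kelvin

By the inverse-square law, S = 1360/9.34² = 15.59 W m^-2.
Initial: T₁ = [S(1−0.52)/(4σ)]^(1/4) = 75.79 K.
With α = 0.424, T₂ = 79.32 K.
Change: 79.32 − 75.79 = 3.534 K.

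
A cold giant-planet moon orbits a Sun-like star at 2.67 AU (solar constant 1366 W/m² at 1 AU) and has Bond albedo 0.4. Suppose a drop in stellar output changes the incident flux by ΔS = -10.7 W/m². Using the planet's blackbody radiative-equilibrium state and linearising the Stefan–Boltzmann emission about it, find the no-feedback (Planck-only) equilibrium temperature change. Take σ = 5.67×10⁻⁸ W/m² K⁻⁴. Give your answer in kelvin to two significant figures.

Irradiance scales as 1/d², so S = 1366 W/m² × (1/2.67)² = 191.6 W/m².
The baseline emission temperature is T_e = 150.0 K.
Only a fraction (1−α) is absorbed and it's spread over 4πR², so ΔF = (1−α)ΔS/4 = -1.605 W/m².
Planck response: λ_P = 4σT_e³ = 4·5.67×10⁻⁸·(150.0)³ = 0.7662 W/m²/K.
So ΔT₀ = -1.605/0.7662 = -2.09 K.

-2.1 kelvin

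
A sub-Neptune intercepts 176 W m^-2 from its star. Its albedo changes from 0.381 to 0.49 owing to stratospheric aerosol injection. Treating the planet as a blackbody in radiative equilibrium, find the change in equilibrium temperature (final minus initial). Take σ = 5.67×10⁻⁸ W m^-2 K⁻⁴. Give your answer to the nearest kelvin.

Initial: T₁ = [S(1−0.381)/(4σ)]^(1/4) = 148.0 K.
After:  T₂ = [176.0·0.51/(4σ)]^(1/4) = 141.0 K.
Change: 141.0 − 148.0 = -6.998 K.

-7 kelvin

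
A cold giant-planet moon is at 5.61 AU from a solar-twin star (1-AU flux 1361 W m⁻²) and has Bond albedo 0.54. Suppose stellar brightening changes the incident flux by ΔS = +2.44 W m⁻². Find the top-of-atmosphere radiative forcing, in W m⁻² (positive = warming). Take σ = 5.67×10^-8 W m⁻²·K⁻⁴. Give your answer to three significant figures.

By the inverse-square law, S = 1361/5.61² = 43.24 W m⁻².
Only a fraction (1−α) is absorbed and it's spread over 4πR², so ΔF = (1−α)ΔS/4 = 0.2806 W m⁻².

0.281 W m⁻²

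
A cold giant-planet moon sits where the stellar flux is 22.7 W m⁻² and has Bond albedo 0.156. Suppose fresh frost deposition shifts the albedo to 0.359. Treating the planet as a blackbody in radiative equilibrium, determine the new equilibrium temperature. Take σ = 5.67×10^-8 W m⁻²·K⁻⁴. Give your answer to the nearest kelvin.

T₂ = [S(1−α₂)/(4σ)]^(1/4) = [22.70·0.641/(4σ)]^(1/4) = 89.50 K.

89 K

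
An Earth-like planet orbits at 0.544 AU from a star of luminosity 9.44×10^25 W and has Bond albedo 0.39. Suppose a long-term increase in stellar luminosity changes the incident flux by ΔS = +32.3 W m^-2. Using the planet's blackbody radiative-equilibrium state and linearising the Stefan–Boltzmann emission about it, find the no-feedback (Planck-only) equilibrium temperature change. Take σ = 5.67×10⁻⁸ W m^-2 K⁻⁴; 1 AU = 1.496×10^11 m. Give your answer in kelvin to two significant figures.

Orbital distance: d = 0.544 AU = 8.138×10^10 m.
Flux at the orbit: S = L/(4πd²) = 9.44×10^25/(4π·(8.14×10^10)²) = 1134 W m^-2.
Reference equilibrium: T_e = [S(1−α)/(4σ)]^(1/4) = 235.0 K.
ΔF = Δ[S(1−α)]/4 = (1−0.39)·+32.3/4 = 4.926 W m^-2.
The Planck feedback parameter is 4σT_e³ = 2.944 W m^-2/K.
ΔT₀ = ΔF/λ_P = 4.926/2.944 = 1.67 K.

1.7 kelvin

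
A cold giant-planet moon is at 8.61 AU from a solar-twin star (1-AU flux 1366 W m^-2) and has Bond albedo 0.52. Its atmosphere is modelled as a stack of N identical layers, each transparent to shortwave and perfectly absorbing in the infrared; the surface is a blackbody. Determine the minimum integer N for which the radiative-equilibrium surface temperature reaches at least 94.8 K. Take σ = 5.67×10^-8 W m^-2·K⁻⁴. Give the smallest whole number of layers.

2

Flux at the orbit: S = 1366/(8.61)² = 18.43 W m^-2.
The effective emission temperature is T_e = [S(1−α)/(4σ)]^¼ = 79.02 K.
Need (N+1)T_e⁴ ≥ T_s⁴, i.e. N+1 ≥ (94.8/79.02)⁴ = 2.071.
The minimum whole number is N = 2.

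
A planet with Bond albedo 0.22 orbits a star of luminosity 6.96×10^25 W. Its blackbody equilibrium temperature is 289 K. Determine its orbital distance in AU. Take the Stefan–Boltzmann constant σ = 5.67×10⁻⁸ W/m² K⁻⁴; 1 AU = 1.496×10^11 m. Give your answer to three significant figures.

Energy balance gives S = 4σT⁴/(1−α) = 2028 W/m².
Then d = [L/(4πS)]^(1/2) = 5.226×10^10 m, i.e. 0.3493 AU.

0.349 AU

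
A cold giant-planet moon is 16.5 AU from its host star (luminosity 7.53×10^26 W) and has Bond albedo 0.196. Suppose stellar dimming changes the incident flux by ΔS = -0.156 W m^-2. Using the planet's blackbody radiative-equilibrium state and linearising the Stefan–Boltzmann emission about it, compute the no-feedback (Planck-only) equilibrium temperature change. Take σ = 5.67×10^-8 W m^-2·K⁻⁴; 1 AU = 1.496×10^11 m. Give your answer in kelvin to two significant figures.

-0.30 K

Orbital distance: d = 16.5 AU = 2.468×10^12 m.
Spreading L over a sphere of radius d: S = 7.53×10^26/(4π·2.47×10^12²) = 9.835 W m^-2.
Unperturbed T_e = [9.835·(1−0.196)/(4σ)]^¼ = 76.84 K.
ΔF = Δ[S(1−α)]/4 = (1−0.196)·-0.156/4 = -0.03136 W m^-2.
The Planck feedback parameter is 4σT_e³ = 0.1029 W m^-2/K.
ΔT₀ = ΔF/λ_P = -0.03136/0.1029 = -0.305 K.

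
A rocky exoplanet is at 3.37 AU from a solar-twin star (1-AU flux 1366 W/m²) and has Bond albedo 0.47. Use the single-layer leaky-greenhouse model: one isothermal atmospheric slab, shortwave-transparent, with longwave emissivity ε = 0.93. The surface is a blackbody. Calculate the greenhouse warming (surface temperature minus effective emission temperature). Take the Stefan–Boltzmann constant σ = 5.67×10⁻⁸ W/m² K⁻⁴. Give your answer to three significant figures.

21.9 K

Flux at the orbit: S = 1366/(3.37)² = 120.3 W/m².
The planet radiates to space at T_e = [S(1−α)/(4σ)]^(1/4) = 129.5 K.
Surface balance with a leaky layer gives σT_s⁴ = σT_e⁴·2/(2−ε), so T_s = T_e·[2/(2−0.93)]^(1/4) = 151.4 K.
Greenhouse warming: T_s − T_e = 21.92 K.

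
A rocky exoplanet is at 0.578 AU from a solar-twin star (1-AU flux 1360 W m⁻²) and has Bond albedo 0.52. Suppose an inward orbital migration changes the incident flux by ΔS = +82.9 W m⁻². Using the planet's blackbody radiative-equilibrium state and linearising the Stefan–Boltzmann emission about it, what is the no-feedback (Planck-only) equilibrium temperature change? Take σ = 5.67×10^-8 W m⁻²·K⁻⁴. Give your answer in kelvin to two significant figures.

1.6 K

Irradiance scales as 1/d², so S = 1360 W m⁻² × (1/0.578)² = 4071 W m⁻².
Unperturbed T_e = [4071·(1−0.52)/(4σ)]^¼ = 304.7 K.
TOA radiative forcing: ΔF = (1−α)ΔS/4 = 0.48·(+82.9)/4 = 9.948 W m⁻².
Linearising σT⁴ gives d(σT⁴)/dT = 4σT_e³ = 6.414 W m⁻² per K.
So ΔT₀ = 9.948/6.414 = 1.55 K.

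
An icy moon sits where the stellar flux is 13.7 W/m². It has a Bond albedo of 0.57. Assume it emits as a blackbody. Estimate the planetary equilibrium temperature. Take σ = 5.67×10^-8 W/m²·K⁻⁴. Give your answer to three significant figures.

71.4 kelvin

The planet absorbs (1−α)S over its disc πR² and re-emits over 4πR², so the mean absorbed flux is (1−0.57)·13.70/4 = 1.473 W/m².
Set σT⁴ = 1.473 → T = (1.473/σ)^(1/4) = 71.39 K.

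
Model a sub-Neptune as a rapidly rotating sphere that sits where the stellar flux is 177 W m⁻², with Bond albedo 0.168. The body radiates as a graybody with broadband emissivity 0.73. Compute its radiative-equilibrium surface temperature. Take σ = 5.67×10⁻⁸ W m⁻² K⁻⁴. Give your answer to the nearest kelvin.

Averaging over the sphere, the absorbed flux is S(1−α)/4 = 36.82 W m⁻².
Radiative balance εσT⁴ = 36.82 gives T = [36.82/(0.73·σ)]^(1/4) = 172.7 K.

173 K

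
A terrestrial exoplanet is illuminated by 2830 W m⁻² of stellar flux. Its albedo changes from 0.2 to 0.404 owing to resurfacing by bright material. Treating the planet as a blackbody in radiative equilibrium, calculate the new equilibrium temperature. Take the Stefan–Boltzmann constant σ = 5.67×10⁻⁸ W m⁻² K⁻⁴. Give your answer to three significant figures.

T₂ = [S(1−α₂)/(4σ)]^(1/4) = [2830·0.596/(4σ)]^(1/4) = 293.7 K.

294 K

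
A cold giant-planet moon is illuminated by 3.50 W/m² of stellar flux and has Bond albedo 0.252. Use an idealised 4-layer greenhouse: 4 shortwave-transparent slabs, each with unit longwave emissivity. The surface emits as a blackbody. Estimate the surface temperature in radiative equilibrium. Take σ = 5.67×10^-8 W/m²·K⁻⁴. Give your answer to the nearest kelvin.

OLR = S(1−α)/4 = 0.6545 W/m²; the top layer radiates at T_e = 58.29 K.
With N = 4 opaque layers, T_s = (N+1)^(1/4)·T_e = 5^(1/4)·58.29 = 87.16 K.

87 kelvin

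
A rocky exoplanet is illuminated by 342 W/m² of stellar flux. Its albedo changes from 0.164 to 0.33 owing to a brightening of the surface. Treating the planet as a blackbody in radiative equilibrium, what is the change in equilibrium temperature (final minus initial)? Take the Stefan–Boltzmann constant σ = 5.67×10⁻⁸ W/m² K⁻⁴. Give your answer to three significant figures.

Initial: T₁ = [S(1−0.164)/(4σ)]^(1/4) = 188.4 K.
With α = 0.33, T₂ = 178.3 K.
ΔT = T₂ − T₁ = -10.14 K.

-10.1 kelvin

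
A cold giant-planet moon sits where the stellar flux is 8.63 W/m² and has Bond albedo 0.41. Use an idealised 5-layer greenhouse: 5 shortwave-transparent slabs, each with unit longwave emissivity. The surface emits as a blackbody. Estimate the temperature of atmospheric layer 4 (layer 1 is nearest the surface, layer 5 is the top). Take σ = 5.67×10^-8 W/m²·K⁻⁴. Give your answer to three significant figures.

The effective emission temperature is T_e = [S(1−α)/(4σ)]^¼ = 68.83 K.
Each opaque layer satisfies 2T_j⁴ = T_{j−1}⁴ + T_{j+1}⁴, giving T_k⁴ = (N+1−k)T_e⁴.
T_4 = (2)^(1/4)·68.83 = 81.86 K.

81.9 K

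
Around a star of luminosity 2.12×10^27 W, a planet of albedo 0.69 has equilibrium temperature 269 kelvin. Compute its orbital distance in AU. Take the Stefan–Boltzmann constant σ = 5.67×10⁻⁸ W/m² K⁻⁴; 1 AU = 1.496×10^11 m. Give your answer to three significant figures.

1.40 AU

The flux needed for this T is 4σT⁴/(1−0.69) = 3831 W/m².
S = L/(4πd²) → d = √(L/4πS) = √(2.12×10^27/(4π·3831)) = 2.099×10^11 m = 1.403 AU.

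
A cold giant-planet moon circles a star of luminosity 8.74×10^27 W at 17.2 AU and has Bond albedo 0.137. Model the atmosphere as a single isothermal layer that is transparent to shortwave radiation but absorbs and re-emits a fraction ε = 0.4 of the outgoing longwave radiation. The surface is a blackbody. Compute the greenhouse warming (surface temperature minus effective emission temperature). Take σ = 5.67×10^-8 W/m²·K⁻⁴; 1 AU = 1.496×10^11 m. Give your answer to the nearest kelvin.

8 K

d = 17.2 × 1.496×10^11 m = 2.573×10^12 m.
Spreading L over a sphere of radius d: S = 8.74×10^27/(4π·2.57×10^12²) = 105.0 W/m².
Effective emission temperature (TOA balance): σT_e⁴ = S(1−α)/4 = 22.66 W/m² → T_e = 141.4 K.
Surface balance with a leaky layer gives σT_s⁴ = σT_e⁴·2/(2−ε), so T_s = T_e·[2/(2−0.4)]^(1/4) = 149.5 K.
The atmosphere warms the surface by 8.112 K.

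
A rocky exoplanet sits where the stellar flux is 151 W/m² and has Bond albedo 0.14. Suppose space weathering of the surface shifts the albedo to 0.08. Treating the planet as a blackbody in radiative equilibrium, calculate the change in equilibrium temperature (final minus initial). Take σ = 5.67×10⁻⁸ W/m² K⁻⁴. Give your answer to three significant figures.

2.63 K

Initial: T₁ = [S(1−0.14)/(4σ)]^(1/4) = 154.7 K.
Final:   T₂ = [S(1−0.08)/(4σ)]^(1/4) = 157.3 K.
ΔT = T₂ − T₁ = 2.630 K.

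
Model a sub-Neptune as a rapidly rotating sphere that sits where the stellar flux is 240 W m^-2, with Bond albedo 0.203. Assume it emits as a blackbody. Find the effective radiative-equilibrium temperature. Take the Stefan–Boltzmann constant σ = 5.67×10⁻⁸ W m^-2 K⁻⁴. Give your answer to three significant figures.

The planet absorbs (1−α)S over its disc πR² and re-emits over 4πR², so the mean absorbed flux is (1−0.203)·240.0/4 = 47.82 W m^-2.
In equilibrium σT⁴ equals this, so T = 170.4 K.

170 K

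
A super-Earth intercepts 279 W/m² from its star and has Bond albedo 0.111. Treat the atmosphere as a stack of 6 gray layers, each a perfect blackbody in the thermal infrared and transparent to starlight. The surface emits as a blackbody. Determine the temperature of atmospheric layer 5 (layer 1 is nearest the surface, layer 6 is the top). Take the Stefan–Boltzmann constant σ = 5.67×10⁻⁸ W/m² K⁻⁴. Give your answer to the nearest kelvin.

216 K

OLR = S(1−α)/4 = 62.01 W/m²; the top layer radiates at T_e = 181.9 K.
In the N-layer model, layer k (counted from the surface) has T_k = (N+1−k)^(1/4)·T_e.
T_5 = (2)^(1/4)·181.9 = 216.3 K.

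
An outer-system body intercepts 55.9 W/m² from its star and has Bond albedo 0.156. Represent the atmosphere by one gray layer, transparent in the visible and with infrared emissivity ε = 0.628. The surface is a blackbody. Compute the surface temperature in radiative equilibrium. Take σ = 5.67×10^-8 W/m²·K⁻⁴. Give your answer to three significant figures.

At the top of the atmosphere, σT_e⁴ = S(1−α)/4 = 11.79 W/m², giving T_e = 120.1 K.
The surface balance (absorbed SW + ε·downward IR = σT_s⁴) with T_a⁴ = T_s⁴/2 reduces to T_s = T_e·[2/(2−ε)]^¼ = 132.0 K.

132 K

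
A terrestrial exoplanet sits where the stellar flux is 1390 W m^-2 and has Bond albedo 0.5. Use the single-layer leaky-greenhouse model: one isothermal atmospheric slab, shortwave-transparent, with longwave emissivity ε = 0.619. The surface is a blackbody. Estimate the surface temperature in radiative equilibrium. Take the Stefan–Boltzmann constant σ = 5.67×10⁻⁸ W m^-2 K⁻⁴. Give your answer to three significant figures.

The planet radiates to space at T_e = [S(1−α)/(4σ)]^(1/4) = 235.3 K.
Surface balance with a leaky layer gives σT_s⁴ = σT_e⁴·2/(2−ε), so T_s = T_e·[2/(2−0.619)]^(1/4) = 258.1 K.

258 kelvin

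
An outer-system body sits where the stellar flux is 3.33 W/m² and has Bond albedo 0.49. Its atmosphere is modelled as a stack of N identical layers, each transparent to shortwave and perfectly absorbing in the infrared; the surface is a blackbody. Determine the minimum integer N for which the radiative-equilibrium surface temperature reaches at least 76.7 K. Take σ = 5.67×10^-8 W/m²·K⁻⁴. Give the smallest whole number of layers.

The effective emission temperature is T_e = [S(1−α)/(4σ)]^¼ = 52.31 K.
Need (N+1)T_e⁴ ≥ T_s⁴, i.e. N+1 ≥ (76.7/52.31)⁴ = 4.622.
Rounding up, N = 4.

4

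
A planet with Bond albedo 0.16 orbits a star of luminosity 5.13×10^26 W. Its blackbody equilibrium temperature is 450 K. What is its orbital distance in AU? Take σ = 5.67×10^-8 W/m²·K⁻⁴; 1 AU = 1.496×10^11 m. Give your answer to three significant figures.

0.406 AU

Required flux: S = 4σT⁴/(1−α) = 11070 W/m².
S = L/(4πd²) → d = √(L/4πS) = √(5.13×10^26/(4π·11070)) = 6.072×10^10 m = 0.4059 AU.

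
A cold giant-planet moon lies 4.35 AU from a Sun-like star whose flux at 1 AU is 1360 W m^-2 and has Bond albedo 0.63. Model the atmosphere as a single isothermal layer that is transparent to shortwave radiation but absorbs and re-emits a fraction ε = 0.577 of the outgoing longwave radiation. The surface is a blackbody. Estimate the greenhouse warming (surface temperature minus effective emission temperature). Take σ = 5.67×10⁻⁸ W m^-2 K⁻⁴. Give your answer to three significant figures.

9.24 kelvin

Irradiance scales as 1/d², so S = 1360 W m^-2 × (1/4.35)² = 71.87 W m^-2.
The planet radiates to space at T_e = [S(1−α)/(4σ)]^(1/4) = 104.1 K.
The surface balance (absorbed SW + ε·downward IR = σT_s⁴) with T_a⁴ = T_s⁴/2 reduces to T_s = T_e·[2/(2−ε)]^¼ = 113.3 K.
Greenhouse warming: T_s − T_e = 9.243 K.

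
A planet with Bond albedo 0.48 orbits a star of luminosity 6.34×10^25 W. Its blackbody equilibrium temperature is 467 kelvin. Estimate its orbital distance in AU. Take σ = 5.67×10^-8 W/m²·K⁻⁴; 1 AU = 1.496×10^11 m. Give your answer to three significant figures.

Energy balance gives S = 4σT⁴/(1−α) = 20740 W/m².
S = L/(4πd²) → d = √(L/4πS) = √(6.34×10^25/(4π·20740)) = 1.560×10^10 m = 0.1042 AU.

0.104 AU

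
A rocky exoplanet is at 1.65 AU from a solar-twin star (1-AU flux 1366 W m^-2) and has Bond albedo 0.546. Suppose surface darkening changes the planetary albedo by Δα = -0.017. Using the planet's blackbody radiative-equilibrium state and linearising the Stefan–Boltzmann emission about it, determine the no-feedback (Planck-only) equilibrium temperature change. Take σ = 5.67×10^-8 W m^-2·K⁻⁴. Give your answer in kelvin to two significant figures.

By the inverse-square law, S = 1366/1.65² = 501.7 W m^-2.
Unperturbed T_e = [501.7·(1−0.546)/(4σ)]^¼ = 178.0 K.
The change in absorbed flux is Δ[S(1−α)/4] = −SΔα/4 = 2.132 W m^-2.
Linearising σT⁴ gives d(σT⁴)/dT = 4σT_e³ = 1.280 W m^-2 per K.
So ΔT₀ = 2.132/1.280 = 1.67 K.

1.7 K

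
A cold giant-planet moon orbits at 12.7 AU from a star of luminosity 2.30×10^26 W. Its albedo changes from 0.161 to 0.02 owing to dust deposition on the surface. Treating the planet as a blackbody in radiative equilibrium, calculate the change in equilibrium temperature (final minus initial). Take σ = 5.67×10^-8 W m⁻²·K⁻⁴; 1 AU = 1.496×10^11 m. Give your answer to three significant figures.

Orbital distance: d = 12.7 AU = 1.900×10^12 m.
S = L/(4πd²) = 5.070 W m⁻².
Initial: T₁ = [S(1−0.161)/(4σ)]^(1/4) = 65.81 K.
Final:   T₂ = [S(1−0.02)/(4σ)]^(1/4) = 68.42 K.
Change: 68.42 − 65.81 = 2.606 K.

2.61 kelvin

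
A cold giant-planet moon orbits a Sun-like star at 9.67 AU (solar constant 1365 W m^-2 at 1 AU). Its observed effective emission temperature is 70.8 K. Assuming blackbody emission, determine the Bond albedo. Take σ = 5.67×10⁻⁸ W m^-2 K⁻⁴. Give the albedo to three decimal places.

0.610

Flux at the orbit: S = 1365/(9.67)² = 14.60 W m^-2.
From σT⁴ = S(1−α)/4 we invert for α: 1−α = 4σT⁴/S.
4σT⁴ = 4·5.67×10⁻⁸·(70.8)⁴ = 5.699 W m^-2.
1−α = 5.699/14.60 = 0.3904, so α = 0.6096.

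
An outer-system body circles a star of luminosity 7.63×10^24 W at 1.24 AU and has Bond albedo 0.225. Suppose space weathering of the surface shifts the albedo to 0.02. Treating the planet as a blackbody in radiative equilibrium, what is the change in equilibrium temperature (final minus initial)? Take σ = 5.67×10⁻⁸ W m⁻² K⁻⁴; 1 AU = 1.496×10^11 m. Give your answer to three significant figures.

d = 1.24 × 1.496×10^11 m = 1.855×10^11 m.
S = L/(4πd²) = 17.64 W m⁻².
With α = 0.225, T₁ = 88.12 K.
After:  T₂ = [17.64·0.98/(4σ)]^(1/4) = 93.44 K.
ΔT = T₂ − T₁ = 5.325 K.

5.32 kelvin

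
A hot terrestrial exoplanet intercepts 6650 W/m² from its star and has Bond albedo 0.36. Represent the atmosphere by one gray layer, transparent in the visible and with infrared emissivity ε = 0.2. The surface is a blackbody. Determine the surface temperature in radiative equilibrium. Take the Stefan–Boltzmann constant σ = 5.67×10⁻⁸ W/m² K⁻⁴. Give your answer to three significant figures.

380 kelvin

The planet radiates to space at T_e = [S(1−α)/(4σ)]^(1/4) = 370.1 K.
The surface balance (absorbed SW + ε·downward IR = σT_s⁴) with T_a⁴ = T_s⁴/2 reduces to T_s = T_e·[2/(2−ε)]^¼ = 380.0 K.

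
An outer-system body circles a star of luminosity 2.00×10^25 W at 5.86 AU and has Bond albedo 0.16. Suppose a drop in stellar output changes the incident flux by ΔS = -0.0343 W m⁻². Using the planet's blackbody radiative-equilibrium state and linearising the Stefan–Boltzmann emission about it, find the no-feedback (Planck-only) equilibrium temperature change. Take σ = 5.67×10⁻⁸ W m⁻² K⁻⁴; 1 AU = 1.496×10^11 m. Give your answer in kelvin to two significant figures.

Orbital distance: d = 5.86 AU = 8.767×10^11 m.
Flux at the orbit: S = L/(4πd²) = 2.00×10^25/(4π·(8.77×10^11)²) = 2.071 W m⁻².
The baseline emission temperature is T_e = 52.63 K.
ΔF = Δ[S(1−α)]/4 = (1−0.16)·-0.0343/4 = -0.007203 W m⁻².
The Planck feedback parameter is 4σT_e³ = 0.03306 W m⁻²/K.
So ΔT₀ = -0.007203/0.03306 = -0.218 K.

-0.22 K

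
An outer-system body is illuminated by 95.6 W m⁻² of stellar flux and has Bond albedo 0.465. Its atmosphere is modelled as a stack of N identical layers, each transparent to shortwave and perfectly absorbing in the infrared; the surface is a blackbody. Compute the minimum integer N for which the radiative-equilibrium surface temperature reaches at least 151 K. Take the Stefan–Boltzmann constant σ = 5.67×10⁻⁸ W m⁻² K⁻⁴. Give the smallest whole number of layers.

2

The effective emission temperature is T_e = [S(1−α)/(4σ)]^¼ = 122.5 K.
T_s = (N+1)^(1/4)·T_e ≥ 151 K requires N+1 ≥ (T_s/T_e)⁴ = (151/122.5)⁴ = 2.305.
So N ≥ 1.305; the smallest integer is N = 2.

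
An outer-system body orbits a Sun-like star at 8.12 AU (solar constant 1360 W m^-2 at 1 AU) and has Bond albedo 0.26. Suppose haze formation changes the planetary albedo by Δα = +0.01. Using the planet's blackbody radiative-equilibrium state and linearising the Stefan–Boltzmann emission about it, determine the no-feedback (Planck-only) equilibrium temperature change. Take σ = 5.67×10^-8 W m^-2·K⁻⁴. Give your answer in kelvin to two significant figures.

Flux at the orbit: S = 1360/(8.12)² = 20.63 W m^-2.
Unperturbed T_e = [20.63·(1−0.26)/(4σ)]^¼ = 90.57 K.
TOA radiative forcing: ΔF = −S·Δα/4 = −20.63·(+0.01)/4 = -0.05157 W m^-2.
The Planck feedback parameter is 4σT_e³ = 0.1685 W m^-2/K.
Hence the no-feedback warming is ΔF/(4σT_e³) = -0.306 K.

-0.31 K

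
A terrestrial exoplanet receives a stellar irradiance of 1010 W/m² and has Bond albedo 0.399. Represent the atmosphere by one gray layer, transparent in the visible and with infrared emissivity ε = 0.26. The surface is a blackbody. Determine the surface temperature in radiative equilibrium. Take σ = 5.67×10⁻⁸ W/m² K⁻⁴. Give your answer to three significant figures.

At the top of the atmosphere, σT_e⁴ = S(1−α)/4 = 151.8 W/m², giving T_e = 227.5 K.
For a single slab of emissivity ε, T_s⁴ = 2T_e⁴/(2−ε); thus T_s = 227.5·(1.149)^(1/4) = 235.5 K.

236 kelvin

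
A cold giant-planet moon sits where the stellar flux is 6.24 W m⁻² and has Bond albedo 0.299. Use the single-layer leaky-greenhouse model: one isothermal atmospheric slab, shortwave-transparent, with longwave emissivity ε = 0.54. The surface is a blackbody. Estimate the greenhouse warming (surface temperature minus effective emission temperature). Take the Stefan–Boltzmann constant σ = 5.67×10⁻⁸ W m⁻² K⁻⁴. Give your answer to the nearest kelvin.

At the top of the atmosphere, σT_e⁴ = S(1−α)/4 = 1.094 W m⁻², giving T_e = 66.27 K.
The surface balance (absorbed SW + ε·downward IR = σT_s⁴) with T_a⁴ = T_s⁴/2 reduces to T_s = T_e·[2/(2−ε)]^¼ = 71.69 K.
T_s − T_e = 71.69 − 66.27 = 5.425 K.

5 kelvin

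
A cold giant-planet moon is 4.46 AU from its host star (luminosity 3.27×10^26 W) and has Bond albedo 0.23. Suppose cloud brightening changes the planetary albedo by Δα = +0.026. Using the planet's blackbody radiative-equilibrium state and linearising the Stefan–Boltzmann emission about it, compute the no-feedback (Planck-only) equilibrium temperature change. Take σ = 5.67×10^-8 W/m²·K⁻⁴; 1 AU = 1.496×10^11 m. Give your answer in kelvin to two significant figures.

Orbital distance: d = 4.46 AU = 6.672×10^11 m.
S = L/(4πd²) = 58.45 W/m².
Unperturbed T_e = [58.45·(1−0.23)/(4σ)]^¼ = 118.7 K.
ΔF = −(S/4)Δα = −(58.45/4)×(+0.026) = -0.3799 W/m².
Planck response: λ_P = 4σT_e³ = 4·5.67×10⁻⁸·(118.7)³ = 0.3792 W/m²/K.
Hence the no-feedback warming is ΔF/(4σT_e³) = -1.00 K.

-1.0 K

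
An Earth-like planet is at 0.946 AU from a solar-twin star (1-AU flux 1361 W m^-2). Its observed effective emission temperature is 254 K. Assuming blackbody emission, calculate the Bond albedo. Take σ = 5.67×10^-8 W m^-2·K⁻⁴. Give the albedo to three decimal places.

Irradiance scales as 1/d², so S = 1361 W m^-2 × (1/0.946)² = 1521 W m^-2.
Energy balance: S(1−α)/4 = σT⁴, so 1−α = 4σT⁴/S.
σT⁴ = 236.0 W m^-2, so 4σT⁴ = 944.0 W m^-2.
Hence α = 1 − 944.0/1521 = 0.3793.

0.379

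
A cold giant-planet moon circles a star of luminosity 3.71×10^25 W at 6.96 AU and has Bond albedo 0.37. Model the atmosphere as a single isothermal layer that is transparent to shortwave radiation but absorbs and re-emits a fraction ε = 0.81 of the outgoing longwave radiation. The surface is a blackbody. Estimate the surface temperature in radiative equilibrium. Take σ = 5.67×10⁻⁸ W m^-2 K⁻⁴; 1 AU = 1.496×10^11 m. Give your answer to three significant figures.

d = 6.96 × 1.496×10^11 m = 1.041×10^12 m.
Spreading L over a sphere of radius d: S = 3.71×10^25/(4π·1.04×10^12²) = 2.723 W m^-2.
The planet radiates to space at T_e = [S(1−α)/(4σ)]^(1/4) = 52.44 K.
Surface balance with a leaky layer gives σT_s⁴ = σT_e⁴·2/(2−ε), so T_s = T_e·[2/(2−0.81)]^(1/4) = 59.71 K.

59.7 K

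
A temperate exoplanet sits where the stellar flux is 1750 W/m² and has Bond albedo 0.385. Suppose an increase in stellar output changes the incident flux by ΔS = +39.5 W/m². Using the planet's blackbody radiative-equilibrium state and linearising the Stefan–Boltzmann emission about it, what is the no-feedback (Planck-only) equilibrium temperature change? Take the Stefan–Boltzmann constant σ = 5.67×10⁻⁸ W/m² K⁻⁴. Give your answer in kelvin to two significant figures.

Unperturbed T_e = [1750·(1−0.385)/(4σ)]^¼ = 262.5 K.
Only a fraction (1−α) is absorbed and it's spread over 4πR², so ΔF = (1−α)ΔS/4 = 6.073 W/m².
Linearising σT⁴ gives d(σT⁴)/dT = 4σT_e³ = 4.101 W/m² per K.
ΔT₀ = ΔF/λ_P = 6.073/4.101 = 1.48 K.

1.5 kelvin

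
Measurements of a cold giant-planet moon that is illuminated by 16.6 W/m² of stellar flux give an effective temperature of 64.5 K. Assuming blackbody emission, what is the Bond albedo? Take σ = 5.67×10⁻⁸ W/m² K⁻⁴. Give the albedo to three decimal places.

Energy balance: S(1−α)/4 = σT⁴, so 1−α = 4σT⁴/S.
4σT⁴ = 4·5.67×10⁻⁸·(64.5)⁴ = 3.925 W/m².
1−α = 3.925/16.60 = 0.2365, so α = 0.7635.

0.764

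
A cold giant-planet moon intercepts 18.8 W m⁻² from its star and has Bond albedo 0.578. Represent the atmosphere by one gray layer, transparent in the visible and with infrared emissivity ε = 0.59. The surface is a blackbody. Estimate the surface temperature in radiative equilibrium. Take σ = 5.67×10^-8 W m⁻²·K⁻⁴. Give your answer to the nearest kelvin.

Effective emission temperature (TOA balance): σT_e⁴ = S(1−α)/4 = 1.983 W m⁻² → T_e = 76.91 K.
For a single slab of emissivity ε, T_s⁴ = 2T_e⁴/(2−ε); thus T_s = 76.91·(1.418)^(1/4) = 83.93 K.

84 K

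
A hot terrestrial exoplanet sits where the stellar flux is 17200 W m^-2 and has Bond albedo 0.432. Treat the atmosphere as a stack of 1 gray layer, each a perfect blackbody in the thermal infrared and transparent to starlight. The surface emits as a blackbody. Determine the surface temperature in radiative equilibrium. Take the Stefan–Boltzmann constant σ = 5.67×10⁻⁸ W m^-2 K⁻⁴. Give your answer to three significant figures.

OLR = S(1−α)/4 = 2442 W m^-2; the top layer radiates at T_e = 455.6 K.
For an N-layer opaque stack, T_s⁴ = (N+1)T_e⁴, hence T_s = (2)^(1/4)×455.6 K = 541.8 K.

542 kelvin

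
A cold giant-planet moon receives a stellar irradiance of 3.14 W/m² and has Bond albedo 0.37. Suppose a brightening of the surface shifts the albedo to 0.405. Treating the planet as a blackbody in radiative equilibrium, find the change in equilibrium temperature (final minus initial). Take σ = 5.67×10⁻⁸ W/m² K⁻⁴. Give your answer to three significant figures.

Before: T₁ = [3.140·0.63/(4σ)]^(1/4) = 54.34 K.
Final:   T₂ = [S(1−0.405)/(4σ)]^(1/4) = 53.57 K.
ΔT = T₂ − T₁ = -0.7710 K.

-0.771 K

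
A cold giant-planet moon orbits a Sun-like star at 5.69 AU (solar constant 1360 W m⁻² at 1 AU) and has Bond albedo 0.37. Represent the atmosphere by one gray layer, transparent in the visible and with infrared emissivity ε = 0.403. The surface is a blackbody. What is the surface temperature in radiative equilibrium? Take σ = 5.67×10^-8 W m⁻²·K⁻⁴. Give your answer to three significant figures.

110 K

By the inverse-square law, S = 1360/5.69² = 42.01 W m⁻².
Effective emission temperature (TOA balance): σT_e⁴ = S(1−α)/4 = 6.616 W m⁻² → T_e = 103.9 K.
The surface balance (absorbed SW + ε·downward IR = σT_s⁴) with T_a⁴ = T_s⁴/2 reduces to T_s = T_e·[2/(2−ε)]^¼ = 109.9 K.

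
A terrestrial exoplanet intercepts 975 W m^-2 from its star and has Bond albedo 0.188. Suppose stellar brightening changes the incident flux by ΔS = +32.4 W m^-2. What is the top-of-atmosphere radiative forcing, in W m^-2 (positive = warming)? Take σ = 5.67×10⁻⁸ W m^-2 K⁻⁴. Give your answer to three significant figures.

Only a fraction (1−α) is absorbed and it's spread over 4πR², so ΔF = (1−α)ΔS/4 = 6.577 W m^-2.

6.58 W m^-2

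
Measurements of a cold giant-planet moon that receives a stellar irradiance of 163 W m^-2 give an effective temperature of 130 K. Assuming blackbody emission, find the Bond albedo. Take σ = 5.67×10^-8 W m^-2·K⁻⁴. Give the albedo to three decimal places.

0.603

Energy balance: S(1−α)/4 = σT⁴, so 1−α = 4σT⁴/S.
4σT⁴ = 4·5.67×10⁻⁸·(130)⁴ = 64.78 W m^-2.
Hence α = 1 − 64.78/163.0 = 0.6026.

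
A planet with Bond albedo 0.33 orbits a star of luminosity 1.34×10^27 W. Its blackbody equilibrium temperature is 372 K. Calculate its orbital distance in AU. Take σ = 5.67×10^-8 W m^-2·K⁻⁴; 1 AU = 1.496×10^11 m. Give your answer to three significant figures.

0.857 AU

Required flux: S = 4σT⁴/(1−α) = 6482 W m^-2.
From L = 4πd²S, d = √(1.34×10^27/(4π·6482)) = 1.283×10^11 m = 0.8573 AU.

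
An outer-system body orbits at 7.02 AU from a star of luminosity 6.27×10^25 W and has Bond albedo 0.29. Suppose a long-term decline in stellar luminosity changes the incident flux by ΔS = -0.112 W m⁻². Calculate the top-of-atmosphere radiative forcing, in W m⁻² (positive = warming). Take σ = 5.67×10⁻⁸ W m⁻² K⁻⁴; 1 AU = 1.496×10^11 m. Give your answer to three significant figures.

Orbital distance: d = 7.02 AU = 1.050×10^12 m.
Flux at the orbit: S = L/(4πd²) = 6.27×10^25/(4π·(1.05×10^12)²) = 4.524 W m⁻².
ΔF = Δ[S(1−α)]/4 = (1−0.29)·-0.112/4 = -0.01988 W m⁻².

-0.0199 W m⁻²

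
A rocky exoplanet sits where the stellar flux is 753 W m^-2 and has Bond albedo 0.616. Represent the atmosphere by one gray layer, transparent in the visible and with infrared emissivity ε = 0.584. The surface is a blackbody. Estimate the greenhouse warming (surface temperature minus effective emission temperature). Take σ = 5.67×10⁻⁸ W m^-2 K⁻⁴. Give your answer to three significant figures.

At the top of the atmosphere, σT_e⁴ = S(1−α)/4 = 72.29 W m^-2, giving T_e = 189.0 K.
Surface balance with a leaky layer gives σT_s⁴ = σT_e⁴·2/(2−ε), so T_s = T_e·[2/(2−0.584)]^(1/4) = 206.0 K.
T_s − T_e = 206.0 − 189.0 = 17.04 K.

17.0 K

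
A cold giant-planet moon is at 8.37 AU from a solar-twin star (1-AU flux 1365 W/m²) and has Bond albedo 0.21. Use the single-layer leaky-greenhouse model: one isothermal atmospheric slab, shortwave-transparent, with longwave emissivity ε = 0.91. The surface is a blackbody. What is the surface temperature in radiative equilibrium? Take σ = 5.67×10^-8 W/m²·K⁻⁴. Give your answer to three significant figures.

106 K

Irradiance scales as 1/d², so S = 1365 W/m² × (1/8.37)² = 19.48 W/m².
Effective emission temperature (TOA balance): σT_e⁴ = S(1−α)/4 = 3.848 W/m² → T_e = 90.76 K.
The surface balance (absorbed SW + ε·downward IR = σT_s⁴) with T_a⁴ = T_s⁴/2 reduces to T_s = T_e·[2/(2−ε)]^¼ = 105.6 K.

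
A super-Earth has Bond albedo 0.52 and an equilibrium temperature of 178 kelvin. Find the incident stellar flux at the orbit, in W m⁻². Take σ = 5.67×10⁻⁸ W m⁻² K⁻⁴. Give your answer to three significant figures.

From S(1−α)/4 = σT⁴: S = 4σT⁴/(1−α).
σT⁴ = 5.67×10⁻⁸·(178)⁴ = 56.92 W m⁻².
So S = 4×56.92/(1−0.52) = 474.3 W m⁻².

474 W m⁻²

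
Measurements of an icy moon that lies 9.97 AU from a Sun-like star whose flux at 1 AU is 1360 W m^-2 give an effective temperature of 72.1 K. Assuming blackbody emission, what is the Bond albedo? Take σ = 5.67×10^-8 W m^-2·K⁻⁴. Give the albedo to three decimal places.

Flux at the orbit: S = 1360/(9.97)² = 13.68 W m^-2.
Rearranging the radiative balance, α = 1 − 4σT⁴/S.
4σT⁴ = 4·5.67×10⁻⁸·(72.1)⁴ = 6.129 W m^-2.
Hence α = 1 − 6.129/13.68 = 0.5520.

0.552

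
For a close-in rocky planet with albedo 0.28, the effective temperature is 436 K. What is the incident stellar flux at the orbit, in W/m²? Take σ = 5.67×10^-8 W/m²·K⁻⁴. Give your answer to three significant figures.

11400 W/m²

From S(1−α)/4 = σT⁴: S = 4σT⁴/(1−α).
σT⁴ = 5.67×10⁻⁸·(436)⁴ = 2049 W/m².
S = 4·2049/0.72 = 11380 W/m².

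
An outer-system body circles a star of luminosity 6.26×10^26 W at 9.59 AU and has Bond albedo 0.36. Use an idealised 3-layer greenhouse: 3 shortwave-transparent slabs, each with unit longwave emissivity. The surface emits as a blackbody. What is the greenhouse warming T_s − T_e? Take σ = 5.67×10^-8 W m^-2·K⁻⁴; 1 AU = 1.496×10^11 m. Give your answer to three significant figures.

Orbital distance: d = 9.59 AU = 1.435×10^12 m.
S = L/(4πd²) = 24.20 W m^-2.
OLR = S(1−α)/4 = 3.872 W m^-2; the top layer radiates at T_e = 90.91 K.
Surface: T_s = (4)^¼·T_e = 128.6 K.
Warming: T_s − T_e = 37.66 K.

37.7 kelvin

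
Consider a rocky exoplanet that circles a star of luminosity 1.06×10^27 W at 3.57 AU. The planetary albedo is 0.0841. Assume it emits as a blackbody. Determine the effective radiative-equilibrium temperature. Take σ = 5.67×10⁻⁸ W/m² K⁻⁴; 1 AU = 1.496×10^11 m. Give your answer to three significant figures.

Orbital distance: d = 3.57 AU = 5.341×10^11 m.
Spreading L over a sphere of radius d: S = 1.06×10^27/(4π·5.34×10^11²) = 295.7 W/m².
Absorbed flux (global mean): S(1−α)/4 = 295.7·0.916/4 = 67.71 W/m².
Set σT⁴ = 67.71 → T = (67.71/σ)^(1/4) = 185.9 K.

186 K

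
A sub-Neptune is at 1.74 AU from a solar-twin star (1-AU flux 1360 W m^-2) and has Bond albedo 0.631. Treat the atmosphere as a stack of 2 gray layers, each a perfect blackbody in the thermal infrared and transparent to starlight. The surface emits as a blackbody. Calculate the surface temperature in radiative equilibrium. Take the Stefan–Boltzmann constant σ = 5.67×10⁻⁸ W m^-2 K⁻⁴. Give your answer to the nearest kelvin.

216 K

Irradiance scales as 1/d², so S = 1360 W m^-2 × (1/1.74)² = 449.2 W m^-2.
OLR = S(1−α)/4 = 41.44 W m^-2; the top layer radiates at T_e = 164.4 K.
For an N-layer opaque stack, T_s⁴ = (N+1)T_e⁴, hence T_s = (3)^(1/4)×164.4 K = 216.4 K.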